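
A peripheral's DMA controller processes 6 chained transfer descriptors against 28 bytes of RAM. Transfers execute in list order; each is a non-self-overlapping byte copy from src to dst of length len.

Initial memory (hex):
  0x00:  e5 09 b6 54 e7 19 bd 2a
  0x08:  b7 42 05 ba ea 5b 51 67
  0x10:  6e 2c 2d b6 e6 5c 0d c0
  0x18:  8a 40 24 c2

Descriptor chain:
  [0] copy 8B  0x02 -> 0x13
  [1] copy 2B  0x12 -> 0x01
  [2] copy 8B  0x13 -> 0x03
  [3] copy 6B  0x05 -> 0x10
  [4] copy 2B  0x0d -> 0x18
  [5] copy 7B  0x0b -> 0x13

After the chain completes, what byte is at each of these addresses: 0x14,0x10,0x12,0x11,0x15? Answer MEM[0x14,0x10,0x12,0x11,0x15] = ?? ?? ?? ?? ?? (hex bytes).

MEM[0x14,0x10,0x12,0x11,0x15] = ea e7 bd 19 5b

  after D0: wrote 8B at 0x13 = b654e719bd2ab742
  after D1: wrote 2B at 0x01 = 2db6
  after D2: wrote 8B at 0x03 = b654e719bd2ab742
  after D3: wrote 6B at 0x10 = e719bd2ab742
  after D4: wrote 2B at 0x18 = 5b51
  after D5: wrote 7B at 0x13 = baea5b5167e719
query mem[0x14]=0xea, mem[0x10]=0xe7, mem[0x12]=0xbd, mem[0x11]=0x19, mem[0x15]=0x5b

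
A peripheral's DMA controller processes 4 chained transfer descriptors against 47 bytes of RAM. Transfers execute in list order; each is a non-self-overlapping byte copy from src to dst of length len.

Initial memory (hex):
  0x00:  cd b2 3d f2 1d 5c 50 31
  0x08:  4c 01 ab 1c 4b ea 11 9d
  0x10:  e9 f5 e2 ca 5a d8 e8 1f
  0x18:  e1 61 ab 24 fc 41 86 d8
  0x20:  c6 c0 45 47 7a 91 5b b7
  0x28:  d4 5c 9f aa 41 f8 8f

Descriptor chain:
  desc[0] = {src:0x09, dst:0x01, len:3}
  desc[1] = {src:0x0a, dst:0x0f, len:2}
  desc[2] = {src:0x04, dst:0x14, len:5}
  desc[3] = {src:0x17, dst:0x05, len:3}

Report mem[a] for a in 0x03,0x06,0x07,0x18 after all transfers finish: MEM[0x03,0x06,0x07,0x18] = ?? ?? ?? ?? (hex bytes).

  after D0: wrote 3B at 0x01 = 01ab1c
  after D1: wrote 2B at 0x0f = ab1c
  after D2: wrote 5B at 0x14 = 1d5c50314c
  after D3: wrote 3B at 0x05 = 314c61
query mem[0x03]=0x1c, mem[0x06]=0x4c, mem[0x07]=0x61, mem[0x18]=0x4c

MEM[0x03,0x06,0x07,0x18] = 1c 4c 61 4c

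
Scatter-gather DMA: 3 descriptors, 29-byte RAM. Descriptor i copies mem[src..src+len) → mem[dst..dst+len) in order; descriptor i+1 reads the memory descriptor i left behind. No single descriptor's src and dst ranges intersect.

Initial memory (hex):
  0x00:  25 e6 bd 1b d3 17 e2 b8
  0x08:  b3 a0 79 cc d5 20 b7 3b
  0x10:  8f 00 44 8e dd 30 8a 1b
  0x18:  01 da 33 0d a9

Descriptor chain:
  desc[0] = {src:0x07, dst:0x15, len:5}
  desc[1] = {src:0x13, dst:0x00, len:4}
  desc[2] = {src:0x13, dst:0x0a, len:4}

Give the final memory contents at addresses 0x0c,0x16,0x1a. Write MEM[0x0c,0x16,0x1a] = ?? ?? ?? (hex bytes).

  after D0: wrote 5B at 0x15 = b8b3a079cc
  after D1: wrote 4B at 0x00 = 8eddb8b3
  after D2: wrote 4B at 0x0a = 8eddb8b3
query mem[0x0c]=0xb8, mem[0x16]=0xb3, mem[0x1a]=0x33

MEM[0x0c,0x16,0x1a] = b8 b3 33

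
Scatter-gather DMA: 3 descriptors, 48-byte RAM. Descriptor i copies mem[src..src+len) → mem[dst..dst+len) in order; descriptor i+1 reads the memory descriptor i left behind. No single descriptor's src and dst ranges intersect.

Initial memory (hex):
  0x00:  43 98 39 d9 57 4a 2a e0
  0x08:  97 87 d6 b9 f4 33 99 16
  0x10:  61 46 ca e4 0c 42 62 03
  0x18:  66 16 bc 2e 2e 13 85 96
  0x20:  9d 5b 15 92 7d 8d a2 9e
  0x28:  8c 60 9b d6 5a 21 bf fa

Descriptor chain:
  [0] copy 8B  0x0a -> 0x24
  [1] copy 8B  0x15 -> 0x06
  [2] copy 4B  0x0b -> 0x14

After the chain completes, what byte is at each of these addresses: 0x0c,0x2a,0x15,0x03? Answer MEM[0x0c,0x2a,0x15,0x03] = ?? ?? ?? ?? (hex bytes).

[0] 0x0a->0x24 len=8 : d6 b9 f4 33 99 16 61 46
[1] 0x15->0x06 len=8 : 42 62 03 66 16 bc 2e 2e
[2] 0x0b->0x14 len=4 : bc 2e 2e 99
query mem[0x0c]=0x2e, mem[0x2a]=0x61, mem[0x15]=0x2e, mem[0x03]=0xd9

MEM[0x0c,0x2a,0x15,0x03] = 2e 61 2e d9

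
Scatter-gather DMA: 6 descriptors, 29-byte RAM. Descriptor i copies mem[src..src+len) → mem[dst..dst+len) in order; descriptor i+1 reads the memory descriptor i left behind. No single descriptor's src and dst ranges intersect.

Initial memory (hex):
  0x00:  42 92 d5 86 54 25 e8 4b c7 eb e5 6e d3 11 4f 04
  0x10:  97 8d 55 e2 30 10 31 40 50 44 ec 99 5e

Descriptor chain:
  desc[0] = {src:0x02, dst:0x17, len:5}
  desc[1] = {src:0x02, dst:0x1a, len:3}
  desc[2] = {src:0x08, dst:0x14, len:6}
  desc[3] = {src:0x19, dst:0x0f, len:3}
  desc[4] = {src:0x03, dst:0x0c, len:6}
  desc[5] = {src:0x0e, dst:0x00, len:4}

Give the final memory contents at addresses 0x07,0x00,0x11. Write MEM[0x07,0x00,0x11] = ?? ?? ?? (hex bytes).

MEM[0x07,0x00,0x11] = 4b 25 c7

[0] 0x02->0x17 len=5 : d5 86 54 25 e8
[1] 0x02->0x1a len=3 : d5 86 54
[2] 0x08->0x14 len=6 : c7 eb e5 6e d3 11
[3] 0x19->0x0f len=3 : 11 d5 86
[4] 0x03->0x0c len=6 : 86 54 25 e8 4b c7
[5] 0x0e->0x00 len=4 : 25 e8 4b c7
query mem[0x07]=0x4b, mem[0x00]=0x25, mem[0x11]=0xc7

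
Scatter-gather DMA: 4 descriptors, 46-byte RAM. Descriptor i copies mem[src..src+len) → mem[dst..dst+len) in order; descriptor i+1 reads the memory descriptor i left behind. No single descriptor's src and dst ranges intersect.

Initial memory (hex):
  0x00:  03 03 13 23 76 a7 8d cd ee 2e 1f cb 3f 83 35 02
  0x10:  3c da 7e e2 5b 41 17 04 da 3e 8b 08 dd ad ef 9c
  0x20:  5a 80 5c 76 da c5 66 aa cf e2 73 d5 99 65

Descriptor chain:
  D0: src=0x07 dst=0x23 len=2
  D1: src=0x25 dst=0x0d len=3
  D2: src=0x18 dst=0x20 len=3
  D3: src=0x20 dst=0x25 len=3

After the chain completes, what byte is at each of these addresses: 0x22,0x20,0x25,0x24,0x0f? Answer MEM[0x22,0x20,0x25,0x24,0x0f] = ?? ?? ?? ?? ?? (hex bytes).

MEM[0x22,0x20,0x25,0x24,0x0f] = 8b da da ee aa

  after D0: wrote 2B at 0x23 = cdee
  after D1: wrote 3B at 0x0d = c566aa
  after D2: wrote 3B at 0x20 = da3e8b
  after D3: wrote 3B at 0x25 = da3e8b
query mem[0x22]=0x8b, mem[0x20]=0xda, mem[0x25]=0xda, mem[0x24]=0xee, mem[0x0f]=0xaa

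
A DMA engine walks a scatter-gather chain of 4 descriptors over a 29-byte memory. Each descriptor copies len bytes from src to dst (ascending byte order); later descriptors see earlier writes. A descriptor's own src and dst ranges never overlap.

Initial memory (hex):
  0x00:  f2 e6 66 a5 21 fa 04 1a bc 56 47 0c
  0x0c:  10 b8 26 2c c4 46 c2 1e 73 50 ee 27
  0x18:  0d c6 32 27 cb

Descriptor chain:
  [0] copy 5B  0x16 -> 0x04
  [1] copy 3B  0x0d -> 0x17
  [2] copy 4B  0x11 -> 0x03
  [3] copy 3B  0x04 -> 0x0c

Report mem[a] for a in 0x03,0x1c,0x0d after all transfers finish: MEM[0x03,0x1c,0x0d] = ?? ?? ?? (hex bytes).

MEM[0x03,0x1c,0x0d] = 46 cb 1e

  after D0: wrote 5B at 0x04 = ee270dc632
  after D1: wrote 3B at 0x17 = b8262c
  after D2: wrote 4B at 0x03 = 46c21e73
  after D3: wrote 3B at 0x0c = c21e73
query mem[0x03]=0x46, mem[0x1c]=0xcb, mem[0x0d]=0x1e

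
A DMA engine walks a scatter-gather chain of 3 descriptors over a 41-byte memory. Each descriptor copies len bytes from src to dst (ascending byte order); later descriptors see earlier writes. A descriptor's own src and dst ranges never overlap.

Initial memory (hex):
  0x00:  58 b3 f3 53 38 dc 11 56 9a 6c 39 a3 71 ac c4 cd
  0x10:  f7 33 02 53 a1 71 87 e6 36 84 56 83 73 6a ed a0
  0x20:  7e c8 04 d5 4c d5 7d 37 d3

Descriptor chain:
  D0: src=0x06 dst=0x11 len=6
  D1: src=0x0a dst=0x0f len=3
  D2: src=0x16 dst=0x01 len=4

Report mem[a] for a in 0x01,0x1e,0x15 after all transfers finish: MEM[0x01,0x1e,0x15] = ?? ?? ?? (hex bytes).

MEM[0x01,0x1e,0x15] = a3 ed 39

#0 dst[0x11+6] := {0x11,0x56,0x9a,0x6c,0x39,0xa3}
#1 dst[0x0f+3] := {0x39,0xa3,0x71}
#2 dst[0x01+4] := {0xa3,0xe6,0x36,0x84}
query mem[0x01]=0xa3, mem[0x1e]=0xed, mem[0x15]=0x39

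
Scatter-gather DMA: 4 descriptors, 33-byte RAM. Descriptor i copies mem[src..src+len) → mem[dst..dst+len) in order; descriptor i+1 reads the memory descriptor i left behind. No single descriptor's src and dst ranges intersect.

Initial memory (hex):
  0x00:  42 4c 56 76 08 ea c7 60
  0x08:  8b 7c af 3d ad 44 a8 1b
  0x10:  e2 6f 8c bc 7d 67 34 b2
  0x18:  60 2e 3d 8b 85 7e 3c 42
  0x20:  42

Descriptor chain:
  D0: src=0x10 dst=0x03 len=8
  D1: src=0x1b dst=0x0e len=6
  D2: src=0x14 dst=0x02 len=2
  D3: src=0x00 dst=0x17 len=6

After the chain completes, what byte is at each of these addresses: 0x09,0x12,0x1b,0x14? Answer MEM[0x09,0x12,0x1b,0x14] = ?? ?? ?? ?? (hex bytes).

MEM[0x09,0x12,0x1b,0x14] = 34 42 6f 7d

[0] 0x10->0x03 len=8 : e2 6f 8c bc 7d 67 34 b2
[1] 0x1b->0x0e len=6 : 8b 85 7e 3c 42 42
[2] 0x14->0x02 len=2 : 7d 67
[3] 0x00->0x17 len=6 : 42 4c 7d 67 6f 8c
query mem[0x09]=0x34, mem[0x12]=0x42, mem[0x1b]=0x6f, mem[0x14]=0x7d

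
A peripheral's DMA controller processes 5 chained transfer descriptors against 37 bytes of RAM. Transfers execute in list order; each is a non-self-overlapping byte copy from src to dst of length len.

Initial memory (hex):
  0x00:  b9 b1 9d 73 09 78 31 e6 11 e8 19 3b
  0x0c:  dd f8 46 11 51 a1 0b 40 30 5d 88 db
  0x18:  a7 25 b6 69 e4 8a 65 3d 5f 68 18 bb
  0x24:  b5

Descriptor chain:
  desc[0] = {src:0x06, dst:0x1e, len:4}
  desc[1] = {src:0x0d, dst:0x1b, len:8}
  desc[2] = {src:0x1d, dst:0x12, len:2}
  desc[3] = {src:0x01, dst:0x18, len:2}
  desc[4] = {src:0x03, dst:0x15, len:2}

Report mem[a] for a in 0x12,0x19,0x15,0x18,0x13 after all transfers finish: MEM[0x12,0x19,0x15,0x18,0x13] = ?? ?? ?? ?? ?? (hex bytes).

  after D0: wrote 4B at 0x1e = 31e611e8
  after D1: wrote 8B at 0x1b = f8461151a10b4030
  after D2: wrote 2B at 0x12 = 1151
  after D3: wrote 2B at 0x18 = b19d
  after D4: wrote 2B at 0x15 = 7309
query mem[0x12]=0x11, mem[0x19]=0x9d, mem[0x15]=0x73, mem[0x18]=0xb1, mem[0x13]=0x51

MEM[0x12,0x19,0x15,0x18,0x13] = 11 9d 73 b1 51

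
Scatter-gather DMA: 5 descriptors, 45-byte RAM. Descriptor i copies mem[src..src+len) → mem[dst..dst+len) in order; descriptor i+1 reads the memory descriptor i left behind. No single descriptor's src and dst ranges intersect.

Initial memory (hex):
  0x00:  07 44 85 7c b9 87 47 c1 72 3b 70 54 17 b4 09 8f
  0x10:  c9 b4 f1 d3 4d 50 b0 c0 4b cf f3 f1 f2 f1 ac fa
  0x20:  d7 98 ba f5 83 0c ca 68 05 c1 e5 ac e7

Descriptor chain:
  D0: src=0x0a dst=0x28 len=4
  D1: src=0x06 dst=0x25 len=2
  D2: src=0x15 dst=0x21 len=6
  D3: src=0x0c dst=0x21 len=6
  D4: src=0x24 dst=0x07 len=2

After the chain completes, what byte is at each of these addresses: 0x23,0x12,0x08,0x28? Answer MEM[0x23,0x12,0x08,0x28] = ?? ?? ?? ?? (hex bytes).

MEM[0x23,0x12,0x08,0x28] = 09 f1 c9 70

#0 dst[0x28+4] := {0x70,0x54,0x17,0xb4}
#1 dst[0x25+2] := {0x47,0xc1}
#2 dst[0x21+6] := {0x50,0xb0,0xc0,0x4b,0xcf,0xf3}
#3 dst[0x21+6] := {0x17,0xb4,0x09,0x8f,0xc9,0xb4}
#4 dst[0x07+2] := {0x8f,0xc9}
query mem[0x23]=0x09, mem[0x12]=0xf1, mem[0x08]=0xc9, mem[0x28]=0x70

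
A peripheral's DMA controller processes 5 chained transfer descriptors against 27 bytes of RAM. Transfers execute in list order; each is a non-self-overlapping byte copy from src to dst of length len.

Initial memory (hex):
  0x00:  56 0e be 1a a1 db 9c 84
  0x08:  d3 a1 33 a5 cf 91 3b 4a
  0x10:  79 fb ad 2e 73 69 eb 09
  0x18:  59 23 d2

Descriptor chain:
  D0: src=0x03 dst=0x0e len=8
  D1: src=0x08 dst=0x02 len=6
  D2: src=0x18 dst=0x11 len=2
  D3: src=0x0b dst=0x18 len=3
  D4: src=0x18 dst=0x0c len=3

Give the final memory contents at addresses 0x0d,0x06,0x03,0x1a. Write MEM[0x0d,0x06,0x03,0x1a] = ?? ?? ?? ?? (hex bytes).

  after D0: wrote 8B at 0x0e = 1aa1db9c84d3a133
  after D1: wrote 6B at 0x02 = d3a133a5cf91
  after D2: wrote 2B at 0x11 = 5923
  after D3: wrote 3B at 0x18 = a5cf91
  after D4: wrote 3B at 0x0c = a5cf91
query mem[0x0d]=0xcf, mem[0x06]=0xcf, mem[0x03]=0xa1, mem[0x1a]=0x91

MEM[0x0d,0x06,0x03,0x1a] = cf cf a1 91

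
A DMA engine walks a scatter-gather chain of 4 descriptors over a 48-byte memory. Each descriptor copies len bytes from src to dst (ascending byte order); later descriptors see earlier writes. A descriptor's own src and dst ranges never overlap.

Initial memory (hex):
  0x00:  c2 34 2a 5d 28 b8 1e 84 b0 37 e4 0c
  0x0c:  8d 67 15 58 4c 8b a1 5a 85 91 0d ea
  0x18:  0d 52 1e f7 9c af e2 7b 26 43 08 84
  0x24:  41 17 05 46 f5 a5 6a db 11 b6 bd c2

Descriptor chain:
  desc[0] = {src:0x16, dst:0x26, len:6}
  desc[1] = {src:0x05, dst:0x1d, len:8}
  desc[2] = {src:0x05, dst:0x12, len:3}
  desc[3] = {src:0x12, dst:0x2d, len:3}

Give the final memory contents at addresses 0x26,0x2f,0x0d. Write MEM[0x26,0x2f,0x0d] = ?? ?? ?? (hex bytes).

MEM[0x26,0x2f,0x0d] = 0d 84 67

D0: mem[0x26..0x2b] <- [0d ea 0d 52 1e f7]
D1: mem[0x1d..0x24] <- [b8 1e 84 b0 37 e4 0c 8d]
D2: mem[0x12..0x14] <- [b8 1e 84]
D3: mem[0x2d..0x2f] <- [b8 1e 84]
query mem[0x26]=0x0d, mem[0x2f]=0x84, mem[0x0d]=0x67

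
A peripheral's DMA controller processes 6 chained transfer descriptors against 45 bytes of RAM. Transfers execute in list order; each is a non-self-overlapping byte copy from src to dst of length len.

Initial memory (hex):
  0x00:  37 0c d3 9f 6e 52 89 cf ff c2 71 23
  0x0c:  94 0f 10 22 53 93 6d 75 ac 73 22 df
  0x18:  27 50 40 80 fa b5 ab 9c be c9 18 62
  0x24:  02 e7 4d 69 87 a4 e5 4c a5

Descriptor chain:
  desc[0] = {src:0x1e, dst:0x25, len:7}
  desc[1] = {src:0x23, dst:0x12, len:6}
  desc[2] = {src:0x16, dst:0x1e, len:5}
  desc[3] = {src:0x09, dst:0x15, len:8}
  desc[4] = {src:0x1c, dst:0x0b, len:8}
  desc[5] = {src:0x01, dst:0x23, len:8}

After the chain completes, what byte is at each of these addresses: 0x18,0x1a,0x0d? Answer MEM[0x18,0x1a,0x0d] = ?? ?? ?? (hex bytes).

#0 dst[0x25+7] := {0xab,0x9c,0xbe,0xc9,0x18,0x62,0x02}
#1 dst[0x12+6] := {0x62,0x02,0xab,0x9c,0xbe,0xc9}
#2 dst[0x1e+5] := {0xbe,0xc9,0x27,0x50,0x40}
#3 dst[0x15+8] := {0xc2,0x71,0x23,0x94,0x0f,0x10,0x22,0x53}
#4 dst[0x0b+8] := {0x53,0xb5,0xbe,0xc9,0x27,0x50,0x40,0x62}
#5 dst[0x23+8] := {0x0c,0xd3,0x9f,0x6e,0x52,0x89,0xcf,0xff}
query mem[0x18]=0x94, mem[0x1a]=0x10, mem[0x0d]=0xbe

MEM[0x18,0x1a,0x0d] = 94 10 be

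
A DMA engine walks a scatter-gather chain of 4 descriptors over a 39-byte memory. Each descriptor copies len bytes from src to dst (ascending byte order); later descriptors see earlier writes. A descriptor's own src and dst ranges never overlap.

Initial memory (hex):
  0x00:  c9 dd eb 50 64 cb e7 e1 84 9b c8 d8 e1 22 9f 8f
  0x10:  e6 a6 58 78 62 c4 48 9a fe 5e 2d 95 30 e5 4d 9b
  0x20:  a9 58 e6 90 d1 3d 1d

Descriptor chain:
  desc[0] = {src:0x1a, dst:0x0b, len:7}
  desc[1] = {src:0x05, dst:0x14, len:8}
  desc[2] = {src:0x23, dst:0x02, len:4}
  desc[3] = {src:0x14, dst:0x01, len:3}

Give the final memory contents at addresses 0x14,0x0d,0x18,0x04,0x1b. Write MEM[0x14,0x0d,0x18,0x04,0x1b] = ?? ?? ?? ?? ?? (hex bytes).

MEM[0x14,0x0d,0x18,0x04,0x1b] = cb 30 9b 3d 95

#0 dst[0x0b+7] := {0x2d,0x95,0x30,0xe5,0x4d,0x9b,0xa9}
#1 dst[0x14+8] := {0xcb,0xe7,0xe1,0x84,0x9b,0xc8,0x2d,0x95}
#2 dst[0x02+4] := {0x90,0xd1,0x3d,0x1d}
#3 dst[0x01+3] := {0xcb,0xe7,0xe1}
query mem[0x14]=0xcb, mem[0x0d]=0x30, mem[0x18]=0x9b, mem[0x04]=0x3d, mem[0x1b]=0x95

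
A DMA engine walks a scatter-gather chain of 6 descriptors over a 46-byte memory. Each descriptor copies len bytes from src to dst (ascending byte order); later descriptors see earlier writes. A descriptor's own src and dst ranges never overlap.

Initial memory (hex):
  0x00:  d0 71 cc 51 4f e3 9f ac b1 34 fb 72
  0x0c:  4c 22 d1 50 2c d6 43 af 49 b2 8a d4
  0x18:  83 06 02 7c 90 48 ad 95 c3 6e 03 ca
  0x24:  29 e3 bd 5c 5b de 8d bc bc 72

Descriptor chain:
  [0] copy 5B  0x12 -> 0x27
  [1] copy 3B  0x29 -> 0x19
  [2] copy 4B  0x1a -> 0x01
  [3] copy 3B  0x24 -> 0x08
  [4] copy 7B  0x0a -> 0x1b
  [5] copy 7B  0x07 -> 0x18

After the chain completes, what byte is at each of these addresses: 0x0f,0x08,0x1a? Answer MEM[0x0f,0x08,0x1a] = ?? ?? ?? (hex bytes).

MEM[0x0f,0x08,0x1a] = 50 29 e3

D0: mem[0x27..0x2b] <- [43 af 49 b2 8a]
D1: mem[0x19..0x1b] <- [49 b2 8a]
D2: mem[0x01..0x04] <- [b2 8a 90 48]
D3: mem[0x08..0x0a] <- [29 e3 bd]
D4: mem[0x1b..0x21] <- [bd 72 4c 22 d1 50 2c]
D5: mem[0x18..0x1e] <- [ac 29 e3 bd 72 4c 22]
query mem[0x0f]=0x50, mem[0x08]=0x29, mem[0x1a]=0xe3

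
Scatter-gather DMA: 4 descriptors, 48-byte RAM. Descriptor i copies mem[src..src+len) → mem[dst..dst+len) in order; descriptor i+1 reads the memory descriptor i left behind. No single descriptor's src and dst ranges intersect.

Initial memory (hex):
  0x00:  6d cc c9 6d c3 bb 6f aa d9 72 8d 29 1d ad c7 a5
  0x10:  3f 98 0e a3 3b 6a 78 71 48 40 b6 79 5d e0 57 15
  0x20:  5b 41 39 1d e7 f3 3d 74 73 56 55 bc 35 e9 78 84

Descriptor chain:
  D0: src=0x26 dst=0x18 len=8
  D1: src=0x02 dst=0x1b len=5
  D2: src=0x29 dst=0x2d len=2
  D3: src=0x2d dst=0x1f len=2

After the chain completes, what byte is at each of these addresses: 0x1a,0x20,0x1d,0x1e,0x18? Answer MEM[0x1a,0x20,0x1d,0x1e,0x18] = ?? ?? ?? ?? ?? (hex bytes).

  after D0: wrote 8B at 0x18 = 3d74735655bc35e9
  after D1: wrote 5B at 0x1b = c96dc3bb6f
  after D2: wrote 2B at 0x2d = 5655
  after D3: wrote 2B at 0x1f = 5655
query mem[0x1a]=0x73, mem[0x20]=0x55, mem[0x1d]=0xc3, mem[0x1e]=0xbb, mem[0x18]=0x3d

MEM[0x1a,0x20,0x1d,0x1e,0x18] = 73 55 c3 bb 3d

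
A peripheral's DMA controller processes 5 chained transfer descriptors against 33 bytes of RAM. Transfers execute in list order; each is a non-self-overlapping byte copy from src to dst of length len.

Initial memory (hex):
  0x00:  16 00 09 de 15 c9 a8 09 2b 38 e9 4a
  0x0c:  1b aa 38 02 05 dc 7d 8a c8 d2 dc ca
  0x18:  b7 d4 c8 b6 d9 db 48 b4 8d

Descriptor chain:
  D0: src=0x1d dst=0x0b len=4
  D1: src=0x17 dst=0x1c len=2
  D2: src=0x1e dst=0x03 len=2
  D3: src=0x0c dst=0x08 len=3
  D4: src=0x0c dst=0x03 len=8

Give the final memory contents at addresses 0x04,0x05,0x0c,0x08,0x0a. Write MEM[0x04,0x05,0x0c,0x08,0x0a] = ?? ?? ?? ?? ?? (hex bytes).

  after D0: wrote 4B at 0x0b = db48b48d
  after D1: wrote 2B at 0x1c = cab7
  after D2: wrote 2B at 0x03 = 48b4
  after D3: wrote 3B at 0x08 = 48b48d
  after D4: wrote 8B at 0x03 = 48b48d0205dc7d8a
query mem[0x04]=0xb4, mem[0x05]=0x8d, mem[0x0c]=0x48, mem[0x08]=0xdc, mem[0x0a]=0x8a

MEM[0x04,0x05,0x0c,0x08,0x0a] = b4 8d 48 dc 8a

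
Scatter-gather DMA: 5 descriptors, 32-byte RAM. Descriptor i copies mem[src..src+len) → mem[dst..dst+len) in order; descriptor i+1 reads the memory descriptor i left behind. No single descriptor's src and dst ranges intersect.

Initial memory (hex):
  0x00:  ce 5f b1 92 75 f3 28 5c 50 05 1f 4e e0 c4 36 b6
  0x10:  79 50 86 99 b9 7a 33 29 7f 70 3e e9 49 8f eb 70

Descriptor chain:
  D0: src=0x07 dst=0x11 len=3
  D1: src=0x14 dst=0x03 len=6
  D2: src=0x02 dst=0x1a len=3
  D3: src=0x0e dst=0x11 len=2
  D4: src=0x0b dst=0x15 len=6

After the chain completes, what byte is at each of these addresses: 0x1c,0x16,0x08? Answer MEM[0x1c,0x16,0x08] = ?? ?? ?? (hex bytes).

MEM[0x1c,0x16,0x08] = 7a e0 70

#0 dst[0x11+3] := {0x5c,0x50,0x05}
#1 dst[0x03+6] := {0xb9,0x7a,0x33,0x29,0x7f,0x70}
#2 dst[0x1a+3] := {0xb1,0xb9,0x7a}
#3 dst[0x11+2] := {0x36,0xb6}
#4 dst[0x15+6] := {0x4e,0xe0,0xc4,0x36,0xb6,0x79}
query mem[0x1c]=0x7a, mem[0x16]=0xe0, mem[0x08]=0x70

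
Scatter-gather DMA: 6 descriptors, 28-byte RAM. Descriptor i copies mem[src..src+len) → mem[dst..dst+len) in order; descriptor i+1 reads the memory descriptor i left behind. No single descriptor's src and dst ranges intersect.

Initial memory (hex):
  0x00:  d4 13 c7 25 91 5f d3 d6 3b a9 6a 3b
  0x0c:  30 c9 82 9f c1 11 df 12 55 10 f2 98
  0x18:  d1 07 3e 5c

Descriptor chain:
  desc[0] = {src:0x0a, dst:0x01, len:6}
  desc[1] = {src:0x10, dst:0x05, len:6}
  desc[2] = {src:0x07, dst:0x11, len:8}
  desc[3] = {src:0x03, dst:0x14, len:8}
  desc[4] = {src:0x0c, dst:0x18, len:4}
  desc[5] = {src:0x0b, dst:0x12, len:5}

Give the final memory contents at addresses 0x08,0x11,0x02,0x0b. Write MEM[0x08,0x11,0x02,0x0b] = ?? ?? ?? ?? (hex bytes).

MEM[0x08,0x11,0x02,0x0b] = 12 df 3b 3b

[0] 0x0a->0x01 len=6 : 6a 3b 30 c9 82 9f
[1] 0x10->0x05 len=6 : c1 11 df 12 55 10
[2] 0x07->0x11 len=8 : df 12 55 10 3b 30 c9 82
[3] 0x03->0x14 len=8 : 30 c9 c1 11 df 12 55 10
[4] 0x0c->0x18 len=4 : 30 c9 82 9f
[5] 0x0b->0x12 len=5 : 3b 30 c9 82 9f
query mem[0x08]=0x12, mem[0x11]=0xdf, mem[0x02]=0x3b, mem[0x0b]=0x3b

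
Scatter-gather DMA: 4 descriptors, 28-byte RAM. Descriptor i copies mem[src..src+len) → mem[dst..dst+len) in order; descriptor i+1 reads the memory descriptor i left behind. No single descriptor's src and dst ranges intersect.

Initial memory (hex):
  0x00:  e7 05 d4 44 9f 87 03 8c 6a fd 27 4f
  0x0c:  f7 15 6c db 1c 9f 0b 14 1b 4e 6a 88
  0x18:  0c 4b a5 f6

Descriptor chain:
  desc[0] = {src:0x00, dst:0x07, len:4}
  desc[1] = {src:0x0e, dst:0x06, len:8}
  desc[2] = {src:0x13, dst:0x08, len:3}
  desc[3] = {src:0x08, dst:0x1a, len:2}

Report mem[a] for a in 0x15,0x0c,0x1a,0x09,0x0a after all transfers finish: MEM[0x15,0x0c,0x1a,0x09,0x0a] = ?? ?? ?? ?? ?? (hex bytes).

MEM[0x15,0x0c,0x1a,0x09,0x0a] = 4e 1b 14 1b 4e

[0] 0x00->0x07 len=4 : e7 05 d4 44
[1] 0x0e->0x06 len=8 : 6c db 1c 9f 0b 14 1b 4e
[2] 0x13->0x08 len=3 : 14 1b 4e
[3] 0x08->0x1a len=2 : 14 1b
query mem[0x15]=0x4e, mem[0x0c]=0x1b, mem[0x1a]=0x14, mem[0x09]=0x1b, mem[0x0a]=0x4e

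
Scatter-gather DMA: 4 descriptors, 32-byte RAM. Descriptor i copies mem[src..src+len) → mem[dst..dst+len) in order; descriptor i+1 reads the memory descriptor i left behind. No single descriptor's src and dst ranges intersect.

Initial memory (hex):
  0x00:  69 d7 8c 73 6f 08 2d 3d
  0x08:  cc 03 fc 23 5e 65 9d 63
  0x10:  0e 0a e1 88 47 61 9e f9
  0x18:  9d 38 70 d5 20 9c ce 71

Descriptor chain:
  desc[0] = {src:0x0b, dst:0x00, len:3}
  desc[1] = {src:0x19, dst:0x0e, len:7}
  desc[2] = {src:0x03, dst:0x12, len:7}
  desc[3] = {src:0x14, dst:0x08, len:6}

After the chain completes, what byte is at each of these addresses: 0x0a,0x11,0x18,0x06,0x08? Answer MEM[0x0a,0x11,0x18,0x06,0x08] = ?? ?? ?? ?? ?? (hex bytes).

MEM[0x0a,0x11,0x18,0x06,0x08] = 3d 20 03 2d 08

  after D0: wrote 3B at 0x00 = 235e65
  after D1: wrote 7B at 0x0e = 3870d5209cce71
  after D2: wrote 7B at 0x12 = 736f082d3dcc03
  after D3: wrote 6B at 0x08 = 082d3dcc0338
query mem[0x0a]=0x3d, mem[0x11]=0x20, mem[0x18]=0x03, mem[0x06]=0x2d, mem[0x08]=0x08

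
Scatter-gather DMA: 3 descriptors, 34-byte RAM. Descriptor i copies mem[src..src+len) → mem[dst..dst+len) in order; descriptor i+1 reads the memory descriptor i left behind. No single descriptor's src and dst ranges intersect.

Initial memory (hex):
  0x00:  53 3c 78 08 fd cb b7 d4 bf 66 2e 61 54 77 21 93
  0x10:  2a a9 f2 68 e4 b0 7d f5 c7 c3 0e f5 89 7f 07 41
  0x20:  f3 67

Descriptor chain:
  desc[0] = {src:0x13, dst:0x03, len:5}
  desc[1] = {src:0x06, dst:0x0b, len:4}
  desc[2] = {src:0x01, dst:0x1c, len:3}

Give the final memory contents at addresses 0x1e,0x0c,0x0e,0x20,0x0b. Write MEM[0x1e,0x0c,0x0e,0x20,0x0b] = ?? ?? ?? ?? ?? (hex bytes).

  after D0: wrote 5B at 0x03 = 68e4b07df5
  after D1: wrote 4B at 0x0b = 7df5bf66
  after D2: wrote 3B at 0x1c = 3c7868
query mem[0x1e]=0x68, mem[0x0c]=0xf5, mem[0x0e]=0x66, mem[0x20]=0xf3, mem[0x0b]=0x7d

MEM[0x1e,0x0c,0x0e,0x20,0x0b] = 68 f5 66 f3 7d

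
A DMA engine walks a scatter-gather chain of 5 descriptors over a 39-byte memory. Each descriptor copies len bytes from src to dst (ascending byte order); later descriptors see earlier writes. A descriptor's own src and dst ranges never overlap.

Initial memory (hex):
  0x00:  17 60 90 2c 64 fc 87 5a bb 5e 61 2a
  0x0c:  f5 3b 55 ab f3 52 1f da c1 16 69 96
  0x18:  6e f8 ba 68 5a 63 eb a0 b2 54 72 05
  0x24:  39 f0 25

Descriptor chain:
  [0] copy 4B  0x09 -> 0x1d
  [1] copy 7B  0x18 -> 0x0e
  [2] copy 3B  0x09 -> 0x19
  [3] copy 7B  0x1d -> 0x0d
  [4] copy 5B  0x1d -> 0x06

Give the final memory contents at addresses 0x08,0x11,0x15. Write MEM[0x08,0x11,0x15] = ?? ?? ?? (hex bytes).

#0 dst[0x1d+4] := {0x5e,0x61,0x2a,0xf5}
#1 dst[0x0e+7] := {0x6e,0xf8,0xba,0x68,0x5a,0x5e,0x61}
#2 dst[0x19+3] := {0x5e,0x61,0x2a}
#3 dst[0x0d+7] := {0x5e,0x61,0x2a,0xf5,0x54,0x72,0x05}
#4 dst[0x06+5] := {0x5e,0x61,0x2a,0xf5,0x54}
query mem[0x08]=0x2a, mem[0x11]=0x54, mem[0x15]=0x16

MEM[0x08,0x11,0x15] = 2a 54 16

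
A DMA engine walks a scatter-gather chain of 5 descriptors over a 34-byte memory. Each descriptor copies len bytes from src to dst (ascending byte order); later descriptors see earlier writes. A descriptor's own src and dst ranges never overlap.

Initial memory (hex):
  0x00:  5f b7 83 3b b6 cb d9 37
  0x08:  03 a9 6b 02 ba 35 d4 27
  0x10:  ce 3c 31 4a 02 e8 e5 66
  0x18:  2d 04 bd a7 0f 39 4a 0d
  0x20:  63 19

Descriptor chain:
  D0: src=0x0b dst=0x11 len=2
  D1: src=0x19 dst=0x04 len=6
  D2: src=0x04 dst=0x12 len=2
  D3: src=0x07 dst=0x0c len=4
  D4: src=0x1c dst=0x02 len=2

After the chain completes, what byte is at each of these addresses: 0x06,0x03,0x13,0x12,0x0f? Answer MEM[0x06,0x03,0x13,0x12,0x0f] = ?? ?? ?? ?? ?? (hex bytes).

MEM[0x06,0x03,0x13,0x12,0x0f] = a7 39 bd 04 6b

#0 dst[0x11+2] := {0x02,0xba}
#1 dst[0x04+6] := {0x04,0xbd,0xa7,0x0f,0x39,0x4a}
#2 dst[0x12+2] := {0x04,0xbd}
#3 dst[0x0c+4] := {0x0f,0x39,0x4a,0x6b}
#4 dst[0x02+2] := {0x0f,0x39}
query mem[0x06]=0xa7, mem[0x03]=0x39, mem[0x13]=0xbd, mem[0x12]=0x04, mem[0x0f]=0x6b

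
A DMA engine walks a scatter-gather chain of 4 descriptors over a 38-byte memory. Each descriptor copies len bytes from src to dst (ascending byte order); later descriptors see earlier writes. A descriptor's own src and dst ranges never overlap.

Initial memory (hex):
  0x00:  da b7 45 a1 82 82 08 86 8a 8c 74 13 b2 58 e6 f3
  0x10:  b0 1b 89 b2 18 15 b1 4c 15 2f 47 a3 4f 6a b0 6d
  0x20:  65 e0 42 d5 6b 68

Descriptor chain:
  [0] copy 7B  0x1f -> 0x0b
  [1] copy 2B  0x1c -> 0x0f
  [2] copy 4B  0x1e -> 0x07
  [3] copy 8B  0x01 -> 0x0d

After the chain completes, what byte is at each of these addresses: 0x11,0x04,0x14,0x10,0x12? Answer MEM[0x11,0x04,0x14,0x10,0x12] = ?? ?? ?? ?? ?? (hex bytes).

#0 dst[0x0b+7] := {0x6d,0x65,0xe0,0x42,0xd5,0x6b,0x68}
#1 dst[0x0f+2] := {0x4f,0x6a}
#2 dst[0x07+4] := {0xb0,0x6d,0x65,0xe0}
#3 dst[0x0d+8] := {0xb7,0x45,0xa1,0x82,0x82,0x08,0xb0,0x6d}
query mem[0x11]=0x82, mem[0x04]=0x82, mem[0x14]=0x6d, mem[0x10]=0x82, mem[0x12]=0x08

MEM[0x11,0x04,0x14,0x10,0x12] = 82 82 6d 82 08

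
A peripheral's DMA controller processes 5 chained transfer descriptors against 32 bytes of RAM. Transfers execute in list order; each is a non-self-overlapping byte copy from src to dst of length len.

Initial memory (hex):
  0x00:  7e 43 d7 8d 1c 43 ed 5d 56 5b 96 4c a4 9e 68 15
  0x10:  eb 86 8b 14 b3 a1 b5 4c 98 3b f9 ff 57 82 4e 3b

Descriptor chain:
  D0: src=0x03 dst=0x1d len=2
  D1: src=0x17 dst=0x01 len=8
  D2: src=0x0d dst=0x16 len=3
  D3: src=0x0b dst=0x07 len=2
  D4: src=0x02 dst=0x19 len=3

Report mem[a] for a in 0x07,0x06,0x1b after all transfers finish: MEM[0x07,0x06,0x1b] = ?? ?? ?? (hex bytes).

[0] 0x03->0x1d len=2 : 8d 1c
[1] 0x17->0x01 len=8 : 4c 98 3b f9 ff 57 8d 1c
[2] 0x0d->0x16 len=3 : 9e 68 15
[3] 0x0b->0x07 len=2 : 4c a4
[4] 0x02->0x19 len=3 : 98 3b f9
query mem[0x07]=0x4c, mem[0x06]=0x57, mem[0x1b]=0xf9

MEM[0x07,0x06,0x1b] = 4c 57 f9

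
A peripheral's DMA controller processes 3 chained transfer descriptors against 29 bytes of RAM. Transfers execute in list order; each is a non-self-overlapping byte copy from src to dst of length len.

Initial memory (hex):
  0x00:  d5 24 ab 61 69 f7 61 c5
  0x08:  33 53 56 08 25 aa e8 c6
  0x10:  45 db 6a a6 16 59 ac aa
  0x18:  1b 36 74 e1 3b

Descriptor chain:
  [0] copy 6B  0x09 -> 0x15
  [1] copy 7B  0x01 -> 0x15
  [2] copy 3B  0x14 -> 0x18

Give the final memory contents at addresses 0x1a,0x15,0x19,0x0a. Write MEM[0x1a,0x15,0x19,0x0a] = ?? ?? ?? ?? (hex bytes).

MEM[0x1a,0x15,0x19,0x0a] = ab 24 24 56

[0] 0x09->0x15 len=6 : 53 56 08 25 aa e8
[1] 0x01->0x15 len=7 : 24 ab 61 69 f7 61 c5
[2] 0x14->0x18 len=3 : 16 24 ab
query mem[0x1a]=0xab, mem[0x15]=0x24, mem[0x19]=0x24, mem[0x0a]=0x56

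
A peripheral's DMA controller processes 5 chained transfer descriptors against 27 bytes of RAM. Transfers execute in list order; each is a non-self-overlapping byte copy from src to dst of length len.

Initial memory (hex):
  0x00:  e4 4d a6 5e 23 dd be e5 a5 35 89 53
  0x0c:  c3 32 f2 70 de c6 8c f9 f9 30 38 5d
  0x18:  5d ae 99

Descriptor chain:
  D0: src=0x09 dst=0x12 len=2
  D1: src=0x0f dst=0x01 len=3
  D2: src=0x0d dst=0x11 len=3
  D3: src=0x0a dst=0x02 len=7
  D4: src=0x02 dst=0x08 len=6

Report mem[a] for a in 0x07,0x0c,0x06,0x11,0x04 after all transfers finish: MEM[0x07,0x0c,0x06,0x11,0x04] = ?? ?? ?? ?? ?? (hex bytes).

D0: mem[0x12..0x13] <- [35 89]
D1: mem[0x01..0x03] <- [70 de c6]
D2: mem[0x11..0x13] <- [32 f2 70]
D3: mem[0x02..0x08] <- [89 53 c3 32 f2 70 de]
D4: mem[0x08..0x0d] <- [89 53 c3 32 f2 70]
query mem[0x07]=0x70, mem[0x0c]=0xf2, mem[0x06]=0xf2, mem[0x11]=0x32, mem[0x04]=0xc3

MEM[0x07,0x0c,0x06,0x11,0x04] = 70 f2 f2 32 c3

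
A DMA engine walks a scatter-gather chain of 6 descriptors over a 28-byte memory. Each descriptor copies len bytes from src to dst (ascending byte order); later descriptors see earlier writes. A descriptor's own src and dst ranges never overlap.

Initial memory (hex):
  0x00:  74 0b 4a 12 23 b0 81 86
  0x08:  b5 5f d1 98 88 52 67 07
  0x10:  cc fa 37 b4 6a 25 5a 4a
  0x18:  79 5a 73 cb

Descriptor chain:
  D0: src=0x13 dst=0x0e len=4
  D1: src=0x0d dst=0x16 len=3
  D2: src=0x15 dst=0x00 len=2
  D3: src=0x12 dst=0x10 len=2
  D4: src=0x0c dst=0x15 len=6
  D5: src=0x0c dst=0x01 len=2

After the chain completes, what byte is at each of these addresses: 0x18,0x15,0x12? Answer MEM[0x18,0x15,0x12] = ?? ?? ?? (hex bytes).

#0 dst[0x0e+4] := {0xb4,0x6a,0x25,0x5a}
#1 dst[0x16+3] := {0x52,0xb4,0x6a}
#2 dst[0x00+2] := {0x25,0x52}
#3 dst[0x10+2] := {0x37,0xb4}
#4 dst[0x15+6] := {0x88,0x52,0xb4,0x6a,0x37,0xb4}
#5 dst[0x01+2] := {0x88,0x52}
query mem[0x18]=0x6a, mem[0x15]=0x88, mem[0x12]=0x37

MEM[0x18,0x15,0x12] = 6a 88 37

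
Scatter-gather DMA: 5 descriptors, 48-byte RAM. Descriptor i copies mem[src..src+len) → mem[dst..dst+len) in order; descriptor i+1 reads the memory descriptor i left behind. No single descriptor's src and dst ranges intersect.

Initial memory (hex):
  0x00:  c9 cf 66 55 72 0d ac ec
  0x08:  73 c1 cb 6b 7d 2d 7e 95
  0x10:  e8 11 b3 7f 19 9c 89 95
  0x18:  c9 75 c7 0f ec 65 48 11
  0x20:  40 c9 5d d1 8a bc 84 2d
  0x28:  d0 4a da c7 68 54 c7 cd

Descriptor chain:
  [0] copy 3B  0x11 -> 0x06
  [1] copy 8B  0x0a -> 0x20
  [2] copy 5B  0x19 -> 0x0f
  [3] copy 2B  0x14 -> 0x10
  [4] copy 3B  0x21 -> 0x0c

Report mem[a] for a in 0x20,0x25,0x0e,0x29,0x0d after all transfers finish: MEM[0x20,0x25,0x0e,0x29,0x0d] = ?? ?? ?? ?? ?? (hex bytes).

D0: mem[0x06..0x08] <- [11 b3 7f]
D1: mem[0x20..0x27] <- [cb 6b 7d 2d 7e 95 e8 11]
D2: mem[0x0f..0x13] <- [75 c7 0f ec 65]
D3: mem[0x10..0x11] <- [19 9c]
D4: mem[0x0c..0x0e] <- [6b 7d 2d]
query mem[0x20]=0xcb, mem[0x25]=0x95, mem[0x0e]=0x2d, mem[0x29]=0x4a, mem[0x0d]=0x7d

MEM[0x20,0x25,0x0e,0x29,0x0d] = cb 95 2d 4a 7d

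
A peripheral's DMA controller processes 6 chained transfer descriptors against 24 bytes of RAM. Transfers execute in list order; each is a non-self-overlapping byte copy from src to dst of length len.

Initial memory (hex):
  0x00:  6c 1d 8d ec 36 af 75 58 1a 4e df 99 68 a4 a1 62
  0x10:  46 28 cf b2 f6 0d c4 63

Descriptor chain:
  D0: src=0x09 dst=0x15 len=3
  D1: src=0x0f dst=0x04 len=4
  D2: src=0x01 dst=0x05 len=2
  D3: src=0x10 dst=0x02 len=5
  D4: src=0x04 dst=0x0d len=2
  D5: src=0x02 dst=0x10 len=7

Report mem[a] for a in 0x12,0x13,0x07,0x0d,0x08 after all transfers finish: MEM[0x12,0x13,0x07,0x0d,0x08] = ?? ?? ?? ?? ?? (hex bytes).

[0] 0x09->0x15 len=3 : 4e df 99
[1] 0x0f->0x04 len=4 : 62 46 28 cf
[2] 0x01->0x05 len=2 : 1d 8d
[3] 0x10->0x02 len=5 : 46 28 cf b2 f6
[4] 0x04->0x0d len=2 : cf b2
[5] 0x02->0x10 len=7 : 46 28 cf b2 f6 cf 1a
query mem[0x12]=0xcf, mem[0x13]=0xb2, mem[0x07]=0xcf, mem[0x0d]=0xcf, mem[0x08]=0x1a

MEM[0x12,0x13,0x07,0x0d,0x08] = cf b2 cf cf 1a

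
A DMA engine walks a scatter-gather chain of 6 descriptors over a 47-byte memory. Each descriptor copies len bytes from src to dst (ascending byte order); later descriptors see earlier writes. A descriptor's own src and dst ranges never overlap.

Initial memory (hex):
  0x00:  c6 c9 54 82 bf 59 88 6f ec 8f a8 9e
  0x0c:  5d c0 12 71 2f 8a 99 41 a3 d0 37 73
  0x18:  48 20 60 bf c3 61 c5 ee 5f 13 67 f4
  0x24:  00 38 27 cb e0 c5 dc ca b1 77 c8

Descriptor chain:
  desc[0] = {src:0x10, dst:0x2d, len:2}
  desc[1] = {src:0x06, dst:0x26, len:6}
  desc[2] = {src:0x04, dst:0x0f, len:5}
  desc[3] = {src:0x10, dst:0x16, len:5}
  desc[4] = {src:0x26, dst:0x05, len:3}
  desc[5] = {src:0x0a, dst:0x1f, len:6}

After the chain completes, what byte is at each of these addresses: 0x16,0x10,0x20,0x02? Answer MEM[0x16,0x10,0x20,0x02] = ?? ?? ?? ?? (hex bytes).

[0] 0x10->0x2d len=2 : 2f 8a
[1] 0x06->0x26 len=6 : 88 6f ec 8f a8 9e
[2] 0x04->0x0f len=5 : bf 59 88 6f ec
[3] 0x10->0x16 len=5 : 59 88 6f ec a3
[4] 0x26->0x05 len=3 : 88 6f ec
[5] 0x0a->0x1f len=6 : a8 9e 5d c0 12 bf
query mem[0x16]=0x59, mem[0x10]=0x59, mem[0x20]=0x9e, mem[0x02]=0x54

MEM[0x16,0x10,0x20,0x02] = 59 59 9e 54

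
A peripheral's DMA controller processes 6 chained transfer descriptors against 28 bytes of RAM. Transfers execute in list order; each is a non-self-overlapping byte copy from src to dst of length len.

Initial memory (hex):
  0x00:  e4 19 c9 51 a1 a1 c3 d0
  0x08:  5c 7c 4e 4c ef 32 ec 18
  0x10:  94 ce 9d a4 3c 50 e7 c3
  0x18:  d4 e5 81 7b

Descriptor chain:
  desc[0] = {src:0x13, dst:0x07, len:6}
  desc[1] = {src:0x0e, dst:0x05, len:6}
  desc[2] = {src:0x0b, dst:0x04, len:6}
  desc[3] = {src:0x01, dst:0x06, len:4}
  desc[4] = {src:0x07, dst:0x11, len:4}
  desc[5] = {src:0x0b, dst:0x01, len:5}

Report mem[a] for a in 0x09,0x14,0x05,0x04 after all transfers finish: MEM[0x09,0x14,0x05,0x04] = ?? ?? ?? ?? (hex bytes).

MEM[0x09,0x14,0x05,0x04] = c3 a4 18 ec

[0] 0x13->0x07 len=6 : a4 3c 50 e7 c3 d4
[1] 0x0e->0x05 len=6 : ec 18 94 ce 9d a4
[2] 0x0b->0x04 len=6 : c3 d4 32 ec 18 94
[3] 0x01->0x06 len=4 : 19 c9 51 c3
[4] 0x07->0x11 len=4 : c9 51 c3 a4
[5] 0x0b->0x01 len=5 : c3 d4 32 ec 18
query mem[0x09]=0xc3, mem[0x14]=0xa4, mem[0x05]=0x18, mem[0x04]=0xec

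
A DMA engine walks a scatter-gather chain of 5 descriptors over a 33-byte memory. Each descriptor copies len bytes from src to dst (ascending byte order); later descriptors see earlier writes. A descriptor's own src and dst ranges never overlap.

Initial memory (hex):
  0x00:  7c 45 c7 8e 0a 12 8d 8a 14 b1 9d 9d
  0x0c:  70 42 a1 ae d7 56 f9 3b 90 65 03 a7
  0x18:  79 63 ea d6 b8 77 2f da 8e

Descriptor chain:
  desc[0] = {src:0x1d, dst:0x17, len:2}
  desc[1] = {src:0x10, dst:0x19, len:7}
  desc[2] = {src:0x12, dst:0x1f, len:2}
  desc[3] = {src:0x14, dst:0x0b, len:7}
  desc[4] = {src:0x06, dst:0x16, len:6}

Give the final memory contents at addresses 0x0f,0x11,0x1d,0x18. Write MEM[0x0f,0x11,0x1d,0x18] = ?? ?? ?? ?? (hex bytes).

  after D0: wrote 2B at 0x17 = 772f
  after D1: wrote 7B at 0x19 = d756f93b906503
  after D2: wrote 2B at 0x1f = f93b
  after D3: wrote 7B at 0x0b = 906503772fd756
  after D4: wrote 6B at 0x16 = 8d8a14b19d90
query mem[0x0f]=0x2f, mem[0x11]=0x56, mem[0x1d]=0x90, mem[0x18]=0x14

MEM[0x0f,0x11,0x1d,0x18] = 2f 56 90 14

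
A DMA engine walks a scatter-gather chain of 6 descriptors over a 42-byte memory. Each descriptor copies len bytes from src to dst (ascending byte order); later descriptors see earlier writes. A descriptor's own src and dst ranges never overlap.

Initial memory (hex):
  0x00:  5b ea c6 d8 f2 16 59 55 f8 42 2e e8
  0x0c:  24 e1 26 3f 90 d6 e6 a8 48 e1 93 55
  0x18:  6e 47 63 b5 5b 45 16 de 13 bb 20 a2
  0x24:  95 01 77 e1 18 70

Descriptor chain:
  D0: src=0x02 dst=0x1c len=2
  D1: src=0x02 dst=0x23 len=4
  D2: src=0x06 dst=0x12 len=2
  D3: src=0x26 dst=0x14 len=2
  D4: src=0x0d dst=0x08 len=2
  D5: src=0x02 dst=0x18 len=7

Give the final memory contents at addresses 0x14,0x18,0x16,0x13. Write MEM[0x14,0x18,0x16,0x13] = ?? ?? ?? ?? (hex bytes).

MEM[0x14,0x18,0x16,0x13] = 16 c6 93 55

D0: mem[0x1c..0x1d] <- [c6 d8]
D1: mem[0x23..0x26] <- [c6 d8 f2 16]
D2: mem[0x12..0x13] <- [59 55]
D3: mem[0x14..0x15] <- [16 e1]
D4: mem[0x08..0x09] <- [e1 26]
D5: mem[0x18..0x1e] <- [c6 d8 f2 16 59 55 e1]
query mem[0x14]=0x16, mem[0x18]=0xc6, mem[0x16]=0x93, mem[0x13]=0x55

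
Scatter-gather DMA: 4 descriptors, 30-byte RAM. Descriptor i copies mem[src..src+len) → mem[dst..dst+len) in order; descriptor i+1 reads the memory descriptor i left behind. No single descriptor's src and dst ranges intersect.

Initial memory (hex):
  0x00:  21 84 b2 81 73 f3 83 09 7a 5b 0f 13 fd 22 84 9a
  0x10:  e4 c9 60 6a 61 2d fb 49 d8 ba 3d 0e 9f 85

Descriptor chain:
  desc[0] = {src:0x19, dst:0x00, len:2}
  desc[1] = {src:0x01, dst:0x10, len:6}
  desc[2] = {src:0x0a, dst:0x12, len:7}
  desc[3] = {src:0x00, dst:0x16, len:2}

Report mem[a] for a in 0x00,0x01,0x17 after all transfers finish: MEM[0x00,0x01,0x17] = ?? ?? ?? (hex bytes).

#0 dst[0x00+2] := {0xba,0x3d}
#1 dst[0x10+6] := {0x3d,0xb2,0x81,0x73,0xf3,0x83}
#2 dst[0x12+7] := {0x0f,0x13,0xfd,0x22,0x84,0x9a,0x3d}
#3 dst[0x16+2] := {0xba,0x3d}
query mem[0x00]=0xba, mem[0x01]=0x3d, mem[0x17]=0x3d

MEM[0x00,0x01,0x17] = ba 3d 3d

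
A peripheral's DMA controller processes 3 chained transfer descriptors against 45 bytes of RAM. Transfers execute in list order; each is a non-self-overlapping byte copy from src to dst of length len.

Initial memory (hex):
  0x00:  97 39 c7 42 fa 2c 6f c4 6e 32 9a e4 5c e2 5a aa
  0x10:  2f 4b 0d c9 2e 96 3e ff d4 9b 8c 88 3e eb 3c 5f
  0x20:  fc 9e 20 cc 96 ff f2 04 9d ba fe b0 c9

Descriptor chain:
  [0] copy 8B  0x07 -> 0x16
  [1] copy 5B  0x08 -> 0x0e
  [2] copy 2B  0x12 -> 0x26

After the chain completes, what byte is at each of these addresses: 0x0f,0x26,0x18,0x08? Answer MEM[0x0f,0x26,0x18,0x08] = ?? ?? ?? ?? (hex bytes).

  after D0: wrote 8B at 0x16 = c46e329ae45ce25a
  after D1: wrote 5B at 0x0e = 6e329ae45c
  after D2: wrote 2B at 0x26 = 5cc9
query mem[0x0f]=0x32, mem[0x26]=0x5c, mem[0x18]=0x32, mem[0x08]=0x6e

MEM[0x0f,0x26,0x18,0x08] = 32 5c 32 6e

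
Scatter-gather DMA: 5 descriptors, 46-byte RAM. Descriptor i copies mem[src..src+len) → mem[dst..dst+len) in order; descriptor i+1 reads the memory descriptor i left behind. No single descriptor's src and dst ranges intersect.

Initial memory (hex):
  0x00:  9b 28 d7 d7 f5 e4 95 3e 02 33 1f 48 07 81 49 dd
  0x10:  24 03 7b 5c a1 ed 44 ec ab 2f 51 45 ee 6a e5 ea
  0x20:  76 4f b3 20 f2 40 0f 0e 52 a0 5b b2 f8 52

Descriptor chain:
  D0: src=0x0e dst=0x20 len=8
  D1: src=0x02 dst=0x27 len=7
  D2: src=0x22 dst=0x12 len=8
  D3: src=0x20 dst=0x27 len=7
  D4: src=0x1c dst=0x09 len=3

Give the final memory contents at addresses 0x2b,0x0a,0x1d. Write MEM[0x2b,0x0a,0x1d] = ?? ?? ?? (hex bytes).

MEM[0x2b,0x0a,0x1d] = 7b 6a 6a

[0] 0x0e->0x20 len=8 : 49 dd 24 03 7b 5c a1 ed
[1] 0x02->0x27 len=7 : d7 d7 f5 e4 95 3e 02
[2] 0x22->0x12 len=8 : 24 03 7b 5c a1 d7 d7 f5
[3] 0x20->0x27 len=7 : 49 dd 24 03 7b 5c a1
[4] 0x1c->0x09 len=3 : ee 6a e5
query mem[0x2b]=0x7b, mem[0x0a]=0x6a, mem[0x1d]=0x6a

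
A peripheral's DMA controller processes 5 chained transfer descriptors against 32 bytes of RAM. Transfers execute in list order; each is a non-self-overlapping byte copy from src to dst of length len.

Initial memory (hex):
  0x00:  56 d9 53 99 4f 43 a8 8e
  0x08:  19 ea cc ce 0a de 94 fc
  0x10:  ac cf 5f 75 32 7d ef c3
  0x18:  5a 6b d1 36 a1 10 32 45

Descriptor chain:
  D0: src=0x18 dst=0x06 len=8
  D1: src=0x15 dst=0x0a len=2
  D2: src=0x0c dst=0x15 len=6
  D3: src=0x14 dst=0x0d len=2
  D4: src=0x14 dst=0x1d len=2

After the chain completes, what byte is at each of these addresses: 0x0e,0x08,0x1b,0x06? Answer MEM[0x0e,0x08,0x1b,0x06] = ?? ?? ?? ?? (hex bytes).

D0: mem[0x06..0x0d] <- [5a 6b d1 36 a1 10 32 45]
D1: mem[0x0a..0x0b] <- [7d ef]
D2: mem[0x15..0x1a] <- [32 45 94 fc ac cf]
D3: mem[0x0d..0x0e] <- [32 32]
D4: mem[0x1d..0x1e] <- [32 32]
query mem[0x0e]=0x32, mem[0x08]=0xd1, mem[0x1b]=0x36, mem[0x06]=0x5a

MEM[0x0e,0x08,0x1b,0x06] = 32 d1 36 5a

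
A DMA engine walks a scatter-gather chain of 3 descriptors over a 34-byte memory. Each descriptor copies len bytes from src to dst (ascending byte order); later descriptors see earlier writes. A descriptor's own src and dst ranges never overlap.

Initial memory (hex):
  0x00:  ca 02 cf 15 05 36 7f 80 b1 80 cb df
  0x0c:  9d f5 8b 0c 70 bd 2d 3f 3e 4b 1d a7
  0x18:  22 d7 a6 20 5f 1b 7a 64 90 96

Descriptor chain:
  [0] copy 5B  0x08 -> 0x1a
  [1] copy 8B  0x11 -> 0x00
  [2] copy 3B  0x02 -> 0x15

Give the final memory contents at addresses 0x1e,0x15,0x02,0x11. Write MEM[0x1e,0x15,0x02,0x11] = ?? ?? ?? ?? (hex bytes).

MEM[0x1e,0x15,0x02,0x11] = 9d 3f 3f bd

[0] 0x08->0x1a len=5 : b1 80 cb df 9d
[1] 0x11->0x00 len=8 : bd 2d 3f 3e 4b 1d a7 22
[2] 0x02->0x15 len=3 : 3f 3e 4b
query mem[0x1e]=0x9d, mem[0x15]=0x3f, mem[0x02]=0x3f, mem[0x11]=0xbd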